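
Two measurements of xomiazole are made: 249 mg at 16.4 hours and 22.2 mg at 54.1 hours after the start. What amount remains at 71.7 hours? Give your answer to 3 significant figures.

Over Δt = 54.1 − 16.4 = 37.7 hours, the level fell by a factor of 249/22.2 ≈ 11.216.
n = log₂(11.216) ≈ 3.4875 half-lives, so t½ = 37.7/3.4875 ≈ 10.81 hours.
From t = 54.1 to t = 71.7: 22.2 × (1/2)^((71.7−54.1)/10.81) ≈ 7.1819 mg.

7.18 mg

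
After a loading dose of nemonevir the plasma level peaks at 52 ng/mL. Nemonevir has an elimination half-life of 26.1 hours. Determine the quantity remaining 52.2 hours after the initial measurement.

Elapsed time is 2 half-lives (52.2/26.1).
Each half-life halves the amount: 52 × (1/2)^2 = 52/4 = 13 ng/mL.

13 ng/mL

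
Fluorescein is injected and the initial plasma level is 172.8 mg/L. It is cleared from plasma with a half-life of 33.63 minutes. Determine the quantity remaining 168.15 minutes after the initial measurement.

5.4 mg/L

Elapsed time is 5 half-lives (168.15/33.63).
Each half-life halves the amount: 172.8 × (1/2)^5 = 172.8/32 = 5.4 mg/L.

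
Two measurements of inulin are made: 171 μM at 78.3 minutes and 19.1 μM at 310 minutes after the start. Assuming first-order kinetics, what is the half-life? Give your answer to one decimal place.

Over Δt = 310 − 78.3 = 231.7 minutes, the level fell by a factor of 171/19.1 ≈ 8.9529.
n = log₂(8.9529) ≈ 3.1624 half-lives, so t½ = 231.7/3.1624 ≈ 73.268 minutes.

73.3 minutes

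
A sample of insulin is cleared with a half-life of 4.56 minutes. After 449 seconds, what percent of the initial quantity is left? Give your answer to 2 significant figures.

449 seconds = 7.48333 minutes.
n = 7.48333/4.56 ≈ 1.6411 half-lives.
Fraction remaining = (1/2)^1.6411 ≈ 0.32062, i.e. 32.062%.

32%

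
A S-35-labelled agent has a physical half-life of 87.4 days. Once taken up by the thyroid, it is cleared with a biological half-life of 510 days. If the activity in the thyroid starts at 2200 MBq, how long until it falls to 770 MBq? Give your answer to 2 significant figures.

110 days

1/t_eff = 1/t_phys + 1/t_biol = 1/87.4 + 1/510 = 0.013402 per day.
t_eff = 87.4 × 510 / (87.4 + 510) ≈ 74.613 days.
n = log₂(2200/770) ≈ 1.5146; t = 1.5146 × 74.613 ≈ 113.01 days.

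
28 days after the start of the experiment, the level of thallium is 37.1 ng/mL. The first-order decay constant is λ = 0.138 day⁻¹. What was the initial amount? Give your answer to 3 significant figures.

1770 ng/mL

t½ = ln 2 / λ = 0.69315 / 0.138 ≈ 5.0228 days.
Number of half-lives elapsed: n = 28/5.0228 ≈ 5.5746.
A₀ = A × 2^n = 37.1 × 2^5.5746 = 37.1 × 47.656 ≈ 1768 ng/mL.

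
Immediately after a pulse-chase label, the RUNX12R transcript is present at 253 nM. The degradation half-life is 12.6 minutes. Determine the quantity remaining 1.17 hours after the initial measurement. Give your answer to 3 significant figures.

Convert the elapsed time: 1.17 hours = 70.2 minutes.
Number of half-lives: n = 70.2/12.6 ≈ 5.5714.
Remaining = 253 × (1/2)^5.5714 = 253 × 0.02103 ≈ 5.3205 nM.

5.32 nM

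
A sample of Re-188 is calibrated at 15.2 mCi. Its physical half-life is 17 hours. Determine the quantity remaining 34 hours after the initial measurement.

Elapsed time is 2 half-lives (34/17).
Each half-life halves the amount: 15.2 × (1/2)^2 = 15.2/4 = 3.8 mCi.

3.8 mCi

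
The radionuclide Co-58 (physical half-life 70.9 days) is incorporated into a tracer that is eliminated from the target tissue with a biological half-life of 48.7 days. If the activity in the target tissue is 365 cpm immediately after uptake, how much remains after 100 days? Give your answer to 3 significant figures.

1/t_eff = 1/t_phys + 1/t_biol = 1/70.9 + 1/48.7 = 0.034638 per day.
t_eff = 70.9 × 48.7 / (70.9 + 48.7) ≈ 28.87 days.
Remaining = 365 × (1/2)^(100/28.87) = 365 × (1/2)^3.4638 ≈ 33.081 cpm.

33.1 cpm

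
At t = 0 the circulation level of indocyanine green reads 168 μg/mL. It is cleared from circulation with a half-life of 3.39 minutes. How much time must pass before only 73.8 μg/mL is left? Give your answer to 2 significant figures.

4.0 minutes

Fraction remaining = 73.8/168 ≈ 0.43929.
n = log₂(168/73.8) = ln(2.2764)/ln 2 ≈ 1.1868 half-lives.
t = n × t½ = 1.1868 × 3.39 ≈ 4.0231 minutes.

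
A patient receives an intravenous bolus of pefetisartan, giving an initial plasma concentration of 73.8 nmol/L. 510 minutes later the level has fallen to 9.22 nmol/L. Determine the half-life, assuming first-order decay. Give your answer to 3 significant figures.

A/A₀ = 9.22/73.8 ≈ 0.12493.
n = log₂(8.0043) ≈ 3.0008 half-lives elapsed in 510 minutes.
t½ = 510/3.0008 ≈ 169.96 minutes.

170 minutes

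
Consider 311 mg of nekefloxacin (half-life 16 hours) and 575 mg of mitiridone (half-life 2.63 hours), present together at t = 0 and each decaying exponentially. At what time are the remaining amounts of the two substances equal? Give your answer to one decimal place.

Set 311·(1/2)^(t/16) = 575·(1/2)^(t/2.63).
Taking log₂: log₂(311/575) = t·(1/16 − 1/2.63).
log₂(0.54087) = -0.88665; 1/16 − 1/2.63 = -0.31773.
t = -0.88665 / -0.31773 ≈ 2.7906 hours.

2.8 hours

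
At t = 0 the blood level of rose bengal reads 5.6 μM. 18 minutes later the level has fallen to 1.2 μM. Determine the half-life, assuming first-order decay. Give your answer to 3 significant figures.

A/A₀ = 1.2/5.6 ≈ 0.21429.
n = log₂(4.6667) ≈ 2.2224 half-lives elapsed in 18 minutes.
t½ = 18/2.2224 ≈ 8.0994 minutes.

8.10 minutes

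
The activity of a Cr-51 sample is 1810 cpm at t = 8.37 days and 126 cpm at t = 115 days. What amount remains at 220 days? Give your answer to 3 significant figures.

9.14 cpm

Over Δt = 115 − 8.37 = 106.63 days, the level fell by a factor of 1810/126 ≈ 14.365.
n = log₂(14.365) ≈ 3.8445 half-lives, so t½ = 106.63/3.8445 ≈ 27.736 days.
From t = 115 to t = 220: 126 × (1/2)^((220−115)/27.736) ≈ 9.1359 cpm.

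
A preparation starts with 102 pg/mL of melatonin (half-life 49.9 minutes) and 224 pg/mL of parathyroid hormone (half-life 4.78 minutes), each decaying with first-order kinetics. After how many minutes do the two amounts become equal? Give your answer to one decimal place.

Set 102·(1/2)^(t/49.9) = 224·(1/2)^(t/4.78).
Taking log₂: log₂(102/224) = t·(1/49.9 − 1/4.78).
log₂(0.45536) = -1.1349; 1/49.9 − 1/4.78 = -0.18916.
t = -1.1349 / -0.18916 ≈ 5.9997 minutes.

6.0 minutes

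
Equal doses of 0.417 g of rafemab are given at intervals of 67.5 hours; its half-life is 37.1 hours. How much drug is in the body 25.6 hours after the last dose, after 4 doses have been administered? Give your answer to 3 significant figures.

0.358 g

The 4 doses were given 228.1, 160.6, 93.1, 25.6 hours ago.
Total = 0.417·(1/2)^(228.1/37.1) + 0.417·(1/2)^(160.6/37.1) + 0.417·(1/2)^(93.1/37.1) + 0.417·(1/2)^(25.6/37.1)
      = 0.0058793 + 0.02075 + 0.073235 + 0.25847 ≈ 0.35834 g.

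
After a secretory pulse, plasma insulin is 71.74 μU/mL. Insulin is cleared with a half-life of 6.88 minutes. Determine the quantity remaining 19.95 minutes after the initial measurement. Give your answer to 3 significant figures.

9.61 μU/mL

Number of half-lives: n = 19.95/6.88 ≈ 2.8997.
Remaining = 71.74 × (1/2)^2.8997 = 71.74 × 0.134 ≈ 9.6131 μU/mL.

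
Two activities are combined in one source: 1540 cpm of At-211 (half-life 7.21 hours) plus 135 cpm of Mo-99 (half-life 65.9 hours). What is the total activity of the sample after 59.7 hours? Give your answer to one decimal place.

77.0 cpm

At-211: 1540 × (1/2)^(59.7/7.21) = 1540 × (1/2)^8.2802 ≈ 4.9538 cpm.
Mo-99: 135 × (1/2)^(59.7/65.9) = 135 × (1/2)^0.90592 ≈ 72.049 cpm.
Total = 4.9538 + 72.049 ≈ 77.002 cpm.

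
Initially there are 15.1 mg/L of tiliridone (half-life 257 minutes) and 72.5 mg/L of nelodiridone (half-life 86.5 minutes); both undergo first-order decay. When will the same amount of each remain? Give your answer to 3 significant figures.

Set 15.1·(1/2)^(t/257) = 72.5·(1/2)^(t/86.5).
Taking log₂: log₂(15.1/72.5) = t·(1/257 − 1/86.5).
log₂(0.20828) = -2.2634; 1/257 − 1/86.5 = -0.0076696.
t = -2.2634 / -0.0076696 ≈ 295.12 minutes.

295 minutes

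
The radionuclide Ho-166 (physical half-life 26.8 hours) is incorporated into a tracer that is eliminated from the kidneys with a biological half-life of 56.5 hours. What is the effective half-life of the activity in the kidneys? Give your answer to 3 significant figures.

18.2 hours

1/t_eff = 1/t_phys + 1/t_biol = 1/26.8 + 1/56.5 = 0.055013 per hour.
t_eff = 26.8 × 56.5 / (26.8 + 56.5) ≈ 18.178 hours.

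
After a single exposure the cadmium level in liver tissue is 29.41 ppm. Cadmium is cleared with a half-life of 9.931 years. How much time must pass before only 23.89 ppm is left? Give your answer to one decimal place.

Fraction remaining = 23.89/29.41 ≈ 0.81231.
n = log₂(29.41/23.89) = ln(1.2311)/ln 2 ≈ 0.2999 half-lives.
t = n × t½ = 0.2999 × 9.931 ≈ 2.9783 years.

3.0 years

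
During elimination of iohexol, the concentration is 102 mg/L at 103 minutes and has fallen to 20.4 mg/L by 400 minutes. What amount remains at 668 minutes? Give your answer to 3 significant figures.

Over Δt = 400 − 103 = 297 minutes, the level fell by a factor of 102/20.4 ≈ 5.
n = log₂(5) ≈ 2.3219 half-lives, so t½ = 297/2.3219 ≈ 127.91 minutes.
From t = 400 to t = 668: 20.4 × (1/2)^((668−400)/127.91) ≈ 4.7743 mg/L.

4.77 mg/L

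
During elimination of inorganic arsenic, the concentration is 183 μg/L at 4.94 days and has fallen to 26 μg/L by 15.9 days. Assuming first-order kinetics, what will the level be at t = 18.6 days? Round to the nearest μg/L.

16 μg/L

Over Δt = 15.9 − 4.94 = 10.96 days, the level fell by a factor of 183/26 ≈ 7.0385.
n = log₂(7.0385) ≈ 2.8153 half-lives, so t½ = 10.96/2.8153 ≈ 3.8931 days.
From t = 15.9 to t = 18.6: 26 × (1/2)^((18.6−15.9)/3.8931) ≈ 16.077 μg/L.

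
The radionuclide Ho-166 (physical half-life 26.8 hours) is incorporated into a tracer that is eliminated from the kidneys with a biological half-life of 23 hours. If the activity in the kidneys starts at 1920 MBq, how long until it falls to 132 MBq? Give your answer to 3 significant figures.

1/t_eff = 1/t_phys + 1/t_biol = 1/26.8 + 1/23 = 0.080792 per hour.
t_eff = 26.8 × 23 / (26.8 + 23) ≈ 12.378 hours.
n = log₂(1920/132) ≈ 3.8625; t = 3.8625 × 12.378 ≈ 47.808 hours.

47.8 hours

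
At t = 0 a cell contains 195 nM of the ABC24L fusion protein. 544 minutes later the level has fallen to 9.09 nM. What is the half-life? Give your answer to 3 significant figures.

A/A₀ = 9.09/195 ≈ 0.046615.
n = log₂(21.452) ≈ 4.4231 half-lives elapsed in 544 minutes.
t½ = 544/4.4231 ≈ 122.99 minutes.

123 minutes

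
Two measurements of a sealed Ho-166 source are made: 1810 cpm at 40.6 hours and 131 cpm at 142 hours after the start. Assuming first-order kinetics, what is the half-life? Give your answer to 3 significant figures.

Over Δt = 142 − 40.6 = 101.4 hours, the level fell by a factor of 1810/131 ≈ 13.817.
n = log₂(13.817) ≈ 3.7884 half-lives, so t½ = 101.4/3.7884 ≈ 26.766 hours.

26.8 hours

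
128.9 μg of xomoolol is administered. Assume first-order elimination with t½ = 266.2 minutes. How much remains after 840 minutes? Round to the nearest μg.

Number of half-lives: n = 840/266.2 ≈ 3.1555.
Remaining = 128.9 × (1/2)^3.1555 = 128.9 × 0.11223 ≈ 14.466 μg.

14 μg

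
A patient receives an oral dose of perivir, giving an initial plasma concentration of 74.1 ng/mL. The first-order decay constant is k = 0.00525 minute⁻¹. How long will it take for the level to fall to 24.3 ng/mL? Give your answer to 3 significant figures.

212 minutes

t½ = ln 2 / k = 0.69315 / 0.00525 ≈ 132.03 minutes.
Fraction remaining = 24.3/74.1 ≈ 0.32794.
n = log₂(74.1/24.3) = ln(3.0494)/ln 2 ≈ 1.6085 half-lives.
t = n × t½ = 1.6085 × 132.03 ≈ 212.37 minutes.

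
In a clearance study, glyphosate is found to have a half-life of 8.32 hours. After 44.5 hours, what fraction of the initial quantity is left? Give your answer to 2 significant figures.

0.025

n = 44.5/8.32 ≈ 5.3486 half-lives.
Fraction remaining = (1/2)^5.3486 ≈ 0.024543.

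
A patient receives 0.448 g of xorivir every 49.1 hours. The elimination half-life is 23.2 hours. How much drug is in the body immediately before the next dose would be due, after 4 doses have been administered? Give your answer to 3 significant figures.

The 4 doses were given 196.4, 147.3, 98.2, 49.1 hours ago.
Total = 0.448·(1/2)^(196.4/23.2) + 0.448·(1/2)^(147.3/23.2) + 0.448·(1/2)^(98.2/23.2) + 0.448·(1/2)^(49.1/23.2)
      = 0.0012674 + 0.0054954 + 0.023828 + 0.10332 ≈ 0.13391 g.

0.134 g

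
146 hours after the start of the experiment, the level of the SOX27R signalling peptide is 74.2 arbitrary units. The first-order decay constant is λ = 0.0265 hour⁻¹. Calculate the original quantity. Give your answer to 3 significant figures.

3550 arbitrary units

t½ = ln 2 / λ = 0.69315 / 0.0265 ≈ 26.156 hours.
Number of half-lives elapsed: n = 146/26.156 ≈ 5.5818.
A₀ = A × 2^n = 74.2 × 2^5.5818 = 74.2 × 47.894 ≈ 3553.8 arbitrary units.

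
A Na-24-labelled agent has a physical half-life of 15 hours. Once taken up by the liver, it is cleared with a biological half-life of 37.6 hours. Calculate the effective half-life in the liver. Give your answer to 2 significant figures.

11 hours

1/t_eff = 1/t_phys + 1/t_biol = 1/15 + 1/37.6 = 0.093262 per hour.
t_eff = 15 × 37.6 / (15 + 37.6) ≈ 10.722 hours.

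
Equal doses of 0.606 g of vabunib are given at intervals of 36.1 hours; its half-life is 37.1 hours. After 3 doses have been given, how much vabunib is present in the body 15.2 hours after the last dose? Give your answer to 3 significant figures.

The 3 doses were given 87.4, 51.3, 15.2 hours ago.
Total = 0.606·(1/2)^(87.4/37.1) + 0.606·(1/2)^(51.3/37.1) + 0.606·(1/2)^(15.2/37.1)
      = 0.11839 + 0.23239 + 0.45618 ≈ 0.80696 g.

0.807 g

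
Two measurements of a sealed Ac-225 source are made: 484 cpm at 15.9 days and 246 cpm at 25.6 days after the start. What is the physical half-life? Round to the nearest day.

10 days

Over Δt = 25.6 − 15.9 = 9.7 days, the level fell by a factor of 484/246 ≈ 1.9675.
n = log₂(1.9675) ≈ 0.97635 half-lives, so t½ = 9.7/0.97635 ≈ 9.935 days.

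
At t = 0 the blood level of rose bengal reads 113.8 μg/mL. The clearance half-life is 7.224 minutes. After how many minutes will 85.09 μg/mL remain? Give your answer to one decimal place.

3.0 minutes

Fraction remaining = 85.09/113.8 ≈ 0.74772.
n = log₂(113.8/85.09) = ln(1.3374)/ln 2 ≈ 0.41944 half-lives.
t = n × t½ = 0.41944 × 7.224 ≈ 3.03 minutes.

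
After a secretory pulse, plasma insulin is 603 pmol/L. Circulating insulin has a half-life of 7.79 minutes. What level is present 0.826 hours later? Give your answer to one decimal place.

Convert the elapsed time: 0.826 hours = 49.56 minutes.
Number of half-lives: n = 49.56/7.79 ≈ 6.362.
Remaining = 603 × (1/2)^6.362 = 603 × 0.012158 ≈ 7.331 pmol/L.

7.3 pmol/L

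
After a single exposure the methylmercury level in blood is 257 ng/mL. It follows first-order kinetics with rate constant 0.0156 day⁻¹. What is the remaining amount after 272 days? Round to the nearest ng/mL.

t½ = ln 2 / k = 0.69315 / 0.0156 ≈ 44.433 days.
Number of half-lives: n = 272/44.433 ≈ 6.1216.
Remaining = 257 × (1/2)^6.1216 = 257 × 0.014362 ≈ 3.6909 ng/mL.

4 ng/mL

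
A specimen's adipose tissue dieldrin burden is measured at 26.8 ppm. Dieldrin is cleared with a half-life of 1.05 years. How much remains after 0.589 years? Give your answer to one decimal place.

18.2 ppm

Number of half-lives: n = 0.589/1.05 ≈ 0.56095.
Remaining = 26.8 × (1/2)^0.56095 = 26.8 × 0.67785 ≈ 18.167 ppm.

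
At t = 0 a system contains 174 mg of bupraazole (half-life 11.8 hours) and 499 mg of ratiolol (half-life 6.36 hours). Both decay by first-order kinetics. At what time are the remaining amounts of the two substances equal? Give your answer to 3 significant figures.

21.0 hours

Set 174·(1/2)^(t/11.8) = 499·(1/2)^(t/6.36).
Taking log₂: log₂(174/499) = t·(1/11.8 − 1/6.36).
log₂(0.3487) = -1.52; 1/11.8 − 1/6.36 = -0.072487.
t = -1.52 / -0.072487 ≈ 20.969 hours.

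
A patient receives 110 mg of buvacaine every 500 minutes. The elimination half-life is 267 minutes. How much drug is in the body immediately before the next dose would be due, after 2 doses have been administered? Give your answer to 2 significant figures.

The 2 doses were given 1000, 500 minutes ago.
Total = 110·(1/2)^(1000/267) + 110·(1/2)^(500/267)
      = 8.2024 + 30.038 ≈ 38.24 mg.

38 mg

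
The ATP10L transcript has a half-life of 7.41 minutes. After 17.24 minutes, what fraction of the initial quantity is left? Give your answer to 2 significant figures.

0.20

n = 17.24/7.41 ≈ 2.3266 half-lives.
Fraction remaining = (1/2)^2.3266 ≈ 0.19936.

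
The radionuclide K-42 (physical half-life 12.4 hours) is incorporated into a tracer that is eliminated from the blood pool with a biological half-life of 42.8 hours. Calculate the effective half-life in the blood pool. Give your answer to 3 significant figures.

9.61 hours

1/t_eff = 1/t_phys + 1/t_biol = 1/12.4 + 1/42.8 = 0.10401 per hour.
t_eff = 12.4 × 42.8 / (12.4 + 42.8) ≈ 9.6145 hours.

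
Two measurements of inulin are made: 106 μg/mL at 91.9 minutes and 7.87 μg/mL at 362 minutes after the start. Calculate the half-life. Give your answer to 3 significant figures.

72.0 minutes

Over Δt = 362 − 91.9 = 270.1 minutes, the level fell by a factor of 106/7.87 ≈ 13.469.
n = log₂(13.469) ≈ 3.7516 half-lives, so t½ = 270.1/3.7516 ≈ 71.997 minutes.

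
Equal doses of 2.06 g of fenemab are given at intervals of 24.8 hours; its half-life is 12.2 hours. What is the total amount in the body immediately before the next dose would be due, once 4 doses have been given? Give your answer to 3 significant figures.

The 4 doses were given 99.2, 74.4, 49.6, 24.8 hours ago.
Total = 2.06·(1/2)^(99.2/12.2) + 2.06·(1/2)^(74.4/12.2) + 2.06·(1/2)^(49.6/12.2) + 2.06·(1/2)^(24.8/12.2)
      = 0.0073476 + 0.030066 + 0.12303 + 0.50343 ≈ 0.66387 g.

0.664 g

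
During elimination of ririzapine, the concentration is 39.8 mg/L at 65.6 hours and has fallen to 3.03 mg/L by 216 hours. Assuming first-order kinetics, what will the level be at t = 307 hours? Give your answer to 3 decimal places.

Over Δt = 216 − 65.6 = 150.4 hours, the level fell by a factor of 39.8/3.03 ≈ 13.135.
n = log₂(13.135) ≈ 3.7154 half-lives, so t½ = 150.4/3.7154 ≈ 40.48 hours.
From t = 216 to t = 307: 3.03 × (1/2)^((307−216)/40.48) ≈ 0.63786 mg/L.

0.638 mg/L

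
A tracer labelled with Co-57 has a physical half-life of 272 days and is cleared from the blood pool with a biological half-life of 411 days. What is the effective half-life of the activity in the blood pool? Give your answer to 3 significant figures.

164 days

1/t_eff = 1/t_phys + 1/t_biol = 1/272 + 1/411 = 0.0061096 per day.
t_eff = 272 × 411 / (272 + 411) ≈ 163.68 days.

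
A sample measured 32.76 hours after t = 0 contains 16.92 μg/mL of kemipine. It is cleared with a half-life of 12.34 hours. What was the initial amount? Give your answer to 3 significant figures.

107 μg/mL

Number of half-lives elapsed: n = 32.76/12.34 ≈ 2.6548.
A₀ = A × 2^n = 16.92 × 2^2.6548 = 16.92 × 6.2975 ≈ 106.55 μg/mL.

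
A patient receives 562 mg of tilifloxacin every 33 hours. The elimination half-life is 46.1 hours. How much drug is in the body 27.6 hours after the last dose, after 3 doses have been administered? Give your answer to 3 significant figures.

735 mg

The 3 doses were given 93.6, 60.6, 27.6 hours ago.
Total = 562·(1/2)^(93.6/46.1) + 562·(1/2)^(60.6/46.1) + 562·(1/2)^(27.6/46.1)
      = 137.57 + 225.96 + 371.12 ≈ 734.64 mg.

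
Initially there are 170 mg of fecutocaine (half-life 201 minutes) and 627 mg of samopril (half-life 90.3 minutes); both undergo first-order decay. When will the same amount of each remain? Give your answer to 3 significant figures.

309 minutes

Set 170·(1/2)^(t/201) = 627·(1/2)^(t/90.3).
Taking log₂: log₂(170/627) = t·(1/201 − 1/90.3).
log₂(0.27113) = -1.8829; 1/201 − 1/90.3 = -0.0060991.
t = -1.8829 / -0.0060991 ≈ 308.72 minutes.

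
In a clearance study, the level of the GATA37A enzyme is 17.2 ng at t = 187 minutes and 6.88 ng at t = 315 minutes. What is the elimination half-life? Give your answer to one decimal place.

96.8 minutes

Over Δt = 315 − 187 = 128 minutes, the level fell by a factor of 17.2/6.88 ≈ 2.5.
n = log₂(2.5) ≈ 1.3219 half-lives, so t½ = 128/1.3219 ≈ 96.828 minutes.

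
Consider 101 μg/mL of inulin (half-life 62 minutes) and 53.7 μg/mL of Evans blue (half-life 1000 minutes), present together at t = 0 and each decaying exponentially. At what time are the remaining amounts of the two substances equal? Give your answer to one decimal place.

60.2 minutes

Set 101·(1/2)^(t/62) = 53.7·(1/2)^(t/1000).
Taking log₂: log₂(101/53.7) = t·(1/62 − 1/1000).
log₂(1.8808) = 0.91136; 1/62 − 1/1000 = 0.015129.
t = 0.91136 / 0.015129 ≈ 60.239 minutes.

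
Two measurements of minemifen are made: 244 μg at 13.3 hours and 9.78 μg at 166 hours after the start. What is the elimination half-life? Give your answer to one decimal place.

32.9 hours

Over Δt = 166 − 13.3 = 152.7 hours, the level fell by a factor of 244/9.78 ≈ 24.949.
n = log₂(24.949) ≈ 4.6409 half-lives, so t½ = 152.7/4.6409 ≈ 32.903 hours.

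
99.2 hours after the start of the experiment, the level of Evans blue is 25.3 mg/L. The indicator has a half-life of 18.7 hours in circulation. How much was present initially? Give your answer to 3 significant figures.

Number of half-lives elapsed: n = 99.2/18.7 ≈ 5.3048.
A₀ = A × 2^n = 25.3 × 2^5.3048 = 25.3 × 39.528 ≈ 1000.1 mg/L.

1000 mg/L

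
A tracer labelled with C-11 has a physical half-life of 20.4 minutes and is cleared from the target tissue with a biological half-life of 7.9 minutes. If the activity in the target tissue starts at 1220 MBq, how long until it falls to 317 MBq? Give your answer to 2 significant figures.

1/t_eff = 1/t_phys + 1/t_biol = 1/20.4 + 1/7.9 = 0.1756 per minute.
t_eff = 20.4 × 7.9 / (20.4 + 7.9) ≈ 5.6947 minutes.
n = log₂(1220/317) ≈ 1.9443; t = 1.9443 × 5.6947 ≈ 11.072 minutes.

11 minutes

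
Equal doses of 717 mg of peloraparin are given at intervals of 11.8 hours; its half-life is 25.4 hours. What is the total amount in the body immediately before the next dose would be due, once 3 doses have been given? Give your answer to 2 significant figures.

1200 mg

The 3 doses were given 35.4, 23.6, 11.8 hours ago.
Total = 717·(1/2)^(35.4/25.4) + 717·(1/2)^(23.6/25.4) + 717·(1/2)^(11.8/25.4)
      = 272.88 + 376.55 + 519.6 ≈ 1169 mg.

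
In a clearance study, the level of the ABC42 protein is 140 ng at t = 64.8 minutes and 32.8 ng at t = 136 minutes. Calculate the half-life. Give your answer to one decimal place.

Over Δt = 136 − 64.8 = 71.2 minutes, the level fell by a factor of 140/32.8 ≈ 4.2683.
n = log₂(4.2683) ≈ 2.0937 half-lives, so t½ = 71.2/2.0937 ≈ 34.007 minutes.

34.0 minutes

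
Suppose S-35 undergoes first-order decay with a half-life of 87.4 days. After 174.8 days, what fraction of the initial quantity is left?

0.25

n = 174.8/87.4 ≈ 2 half-lives.
Fraction remaining = (1/2)^2 ≈ 0.25.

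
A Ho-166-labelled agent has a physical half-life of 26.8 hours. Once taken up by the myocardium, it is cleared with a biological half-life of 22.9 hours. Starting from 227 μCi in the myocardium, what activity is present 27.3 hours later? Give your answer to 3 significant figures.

1/t_eff = 1/t_phys + 1/t_biol = 1/26.8 + 1/22.9 = 0.080982 per hour.
t_eff = 26.8 × 22.9 / (26.8 + 22.9) ≈ 12.348 hours.
Remaining = 227 × (1/2)^(27.3/12.348) = 227 × (1/2)^2.2108 ≈ 49.035 μCi.

49.0 μCi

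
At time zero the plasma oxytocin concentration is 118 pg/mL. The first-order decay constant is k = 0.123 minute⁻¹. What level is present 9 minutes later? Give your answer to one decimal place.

39.0 pg/mL

t½ = ln 2 / k = 0.69315 / 0.123 ≈ 5.6353 minutes.
Number of half-lives: n = 9/5.6353 ≈ 1.5971.
Remaining = 118 × (1/2)^1.5971 = 118 × 0.33055 ≈ 39.005 pg/mL.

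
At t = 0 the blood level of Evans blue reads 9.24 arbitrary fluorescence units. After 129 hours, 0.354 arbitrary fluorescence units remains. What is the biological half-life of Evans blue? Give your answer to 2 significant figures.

A/A₀ = 0.354/9.24 ≈ 0.038312.
n = log₂(26.102) ≈ 4.7061 half-lives elapsed in 129 hours.
t½ = 129/4.7061 ≈ 27.411 hours.

27 hours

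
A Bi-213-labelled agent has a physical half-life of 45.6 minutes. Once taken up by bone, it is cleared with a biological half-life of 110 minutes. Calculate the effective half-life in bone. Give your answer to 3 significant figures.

1/t_eff = 1/t_phys + 1/t_biol = 1/45.6 + 1/110 = 0.031021 per minute.
t_eff = 45.6 × 110 / (45.6 + 110) ≈ 32.237 minutes.

32.2 minutes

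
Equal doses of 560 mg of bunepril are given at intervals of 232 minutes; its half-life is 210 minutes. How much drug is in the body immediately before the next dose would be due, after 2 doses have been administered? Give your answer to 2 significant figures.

The 2 doses were given 464, 232 minutes ago.
Total = 560·(1/2)^(464/210) + 560·(1/2)^(232/210)
      = 121.08 + 260.39 ≈ 381.46 mg.

380 mg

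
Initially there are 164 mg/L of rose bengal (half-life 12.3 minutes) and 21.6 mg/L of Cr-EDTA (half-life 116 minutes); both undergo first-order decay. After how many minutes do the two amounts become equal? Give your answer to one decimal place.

Set 164·(1/2)^(t/12.3) = 21.6·(1/2)^(t/116).
Taking log₂: log₂(164/21.6) = t·(1/12.3 − 1/116).
log₂(7.5926) = 2.9246; 1/12.3 − 1/116 = 0.07268.
t = 2.9246 / 0.07268 ≈ 40.239 minutes.

40.2 minutes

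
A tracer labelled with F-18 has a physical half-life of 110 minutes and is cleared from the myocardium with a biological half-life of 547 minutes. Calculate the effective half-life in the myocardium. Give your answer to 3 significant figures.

1/t_eff = 1/t_phys + 1/t_biol = 1/110 + 1/547 = 0.010919 per minute.
t_eff = 110 × 547 / (110 + 547) ≈ 91.583 minutes.

91.6 minutes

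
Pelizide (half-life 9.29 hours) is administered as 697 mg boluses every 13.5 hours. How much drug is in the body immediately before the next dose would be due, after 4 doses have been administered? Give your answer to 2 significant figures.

390 mg

The 4 doses were given 54, 40.5, 27, 13.5 hours ago.
Total = 697·(1/2)^(54/9.29) + 697·(1/2)^(40.5/9.29) + 697·(1/2)^(27/9.29) + 697·(1/2)^(13.5/9.29)
      = 12.4 + 33.954 + 92.968 + 254.56 ≈ 393.88 mg.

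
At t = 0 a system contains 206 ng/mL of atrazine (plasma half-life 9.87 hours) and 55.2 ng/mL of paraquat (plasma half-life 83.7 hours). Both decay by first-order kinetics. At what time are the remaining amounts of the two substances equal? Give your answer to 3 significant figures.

Set 206·(1/2)^(t/9.87) = 55.2·(1/2)^(t/83.7).
Taking log₂: log₂(206/55.2) = t·(1/9.87 − 1/83.7).
log₂(3.7319) = 1.8999; 1/9.87 − 1/83.7 = 0.08937.
t = 1.8999 / 0.08937 ≈ 21.259 hours.

21.3 hours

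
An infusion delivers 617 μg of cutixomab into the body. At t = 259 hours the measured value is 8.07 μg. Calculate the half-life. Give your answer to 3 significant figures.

41.4 hours

A/A₀ = 8.07/617 ≈ 0.013079.
n = log₂(76.456) ≈ 6.2566 half-lives elapsed in 259 hours.
t½ = 259/6.2566 ≈ 41.397 hours.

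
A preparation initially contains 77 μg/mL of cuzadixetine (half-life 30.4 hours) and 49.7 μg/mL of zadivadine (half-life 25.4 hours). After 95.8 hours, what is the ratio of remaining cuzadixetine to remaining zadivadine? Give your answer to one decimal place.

2.4

cuzadixetine: 77 × (1/2)^(95.8/30.4) = 77 × (1/2)^3.1513 ≈ 8.6666 μg/mL.
zadivadine: 49.7 × (1/2)^(95.8/25.4) = 49.7 × (1/2)^3.7717 ≈ 3.6389 μg/mL.
Ratio ≈ 8.6666 / 3.6389 ≈ 2.3816.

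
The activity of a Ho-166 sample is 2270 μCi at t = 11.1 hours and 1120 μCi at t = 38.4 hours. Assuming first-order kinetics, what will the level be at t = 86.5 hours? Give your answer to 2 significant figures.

320 μCi

Over Δt = 38.4 − 11.1 = 27.3 hours, the level fell by a factor of 2270/1120 ≈ 2.0268.
n = log₂(2.0268) ≈ 1.0192 half-lives, so t½ = 27.3/1.0192 ≈ 26.786 hours.
From t = 38.4 to t = 86.5: 1120 × (1/2)^((86.5−38.4)/26.786) ≈ 322.59 μCi.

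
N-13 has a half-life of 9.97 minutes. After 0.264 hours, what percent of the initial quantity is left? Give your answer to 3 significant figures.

0.264 hours = 15.84 minutes.
n = 15.84/9.97 ≈ 1.5888 half-lives.
Fraction remaining = (1/2)^1.5888 ≈ 0.33246, i.e. 33.246%.

33.2%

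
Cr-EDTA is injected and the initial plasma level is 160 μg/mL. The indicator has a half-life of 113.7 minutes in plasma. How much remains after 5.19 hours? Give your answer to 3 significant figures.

Convert the elapsed time: 5.19 hours = 311.4 minutes.
Number of half-lives: n = 311.4/113.7 ≈ 2.7388.
Remaining = 160 × (1/2)^2.7388 = 160 × 0.14981 ≈ 23.97 μg/mL.

24.0 μg/mL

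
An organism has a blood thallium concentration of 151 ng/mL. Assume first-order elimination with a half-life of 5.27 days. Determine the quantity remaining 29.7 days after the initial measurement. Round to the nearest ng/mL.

Number of half-lives: n = 29.7/5.27 ≈ 5.6357.
Remaining = 151 × (1/2)^5.6357 = 151 × 0.020114 ≈ 3.0372 ng/mL.

3 ng/mL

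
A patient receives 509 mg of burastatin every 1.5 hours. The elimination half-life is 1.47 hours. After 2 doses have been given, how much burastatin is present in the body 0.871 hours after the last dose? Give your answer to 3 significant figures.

504 mg

The 2 doses were given 2.371, 0.871 hours ago.
Total = 509·(1/2)^(2.371/1.47) + 509·(1/2)^(0.871/1.47)
      = 166.41 + 337.56 ≈ 503.97 mg.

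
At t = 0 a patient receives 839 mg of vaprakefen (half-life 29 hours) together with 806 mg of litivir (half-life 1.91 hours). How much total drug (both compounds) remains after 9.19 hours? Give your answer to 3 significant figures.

702 mg

vaprakefen: 839 × (1/2)^(9.19/29) = 839 × (1/2)^0.3169 ≈ 673.54 mg.
litivir: 806 × (1/2)^(9.19/1.91) = 806 × (1/2)^4.8115 ≈ 28.703 mg.
Total = 673.54 + 28.703 ≈ 702.25 mg.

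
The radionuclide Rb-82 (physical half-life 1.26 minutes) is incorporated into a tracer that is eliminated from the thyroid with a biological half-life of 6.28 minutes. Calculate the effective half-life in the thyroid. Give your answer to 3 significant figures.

1/t_eff = 1/t_phys + 1/t_biol = 1/1.26 + 1/6.28 = 0.95289 per minute.
t_eff = 1.26 × 6.28 / (1.26 + 6.28) ≈ 1.0494 minutes.

1.05 minutes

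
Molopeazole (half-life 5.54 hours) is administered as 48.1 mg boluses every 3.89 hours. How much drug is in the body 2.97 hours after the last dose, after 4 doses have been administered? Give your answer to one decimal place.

The 4 doses were given 14.64, 10.75, 6.86, 2.97 hours ago.
Total = 48.1·(1/2)^(14.64/5.54) + 48.1·(1/2)^(10.75/5.54) + 48.1·(1/2)^(6.86/5.54) + 48.1·(1/2)^(2.97/5.54)
      = 7.7027 + 12.532 + 20.389 + 33.171 ≈ 73.795 mg.

73.8 mg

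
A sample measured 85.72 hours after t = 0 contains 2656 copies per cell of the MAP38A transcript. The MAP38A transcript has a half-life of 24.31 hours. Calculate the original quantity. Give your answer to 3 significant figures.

Number of half-lives elapsed: n = 85.72/24.31 ≈ 3.5261.
A₀ = A × 2^n = 2656 × 2^3.5261 = 2656 × 11.52 ≈ 30598 copies per cell.

30600 copies per cell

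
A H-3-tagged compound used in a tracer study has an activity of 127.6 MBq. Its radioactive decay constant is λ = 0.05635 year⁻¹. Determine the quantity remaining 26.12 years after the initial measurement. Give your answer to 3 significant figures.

t½ = ln 2 / λ = 0.69315 / 0.05635 ≈ 12.301 years.
Number of half-lives: n = 26.12/12.301 ≈ 2.1234.
Remaining = 127.6 × (1/2)^2.1234 = 127.6 × 0.2295 ≈ 29.284 MBq.

29.3 MBq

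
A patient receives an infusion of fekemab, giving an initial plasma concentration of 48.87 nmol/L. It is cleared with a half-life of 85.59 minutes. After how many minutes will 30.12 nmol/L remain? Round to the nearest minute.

Fraction remaining = 30.12/48.87 ≈ 0.61633.
n = log₂(48.87/30.12) = ln(1.6225)/ln 2 ≈ 0.69823 half-lives.
t = n × t½ = 0.69823 × 85.59 ≈ 59.761 minutes.

60 minutes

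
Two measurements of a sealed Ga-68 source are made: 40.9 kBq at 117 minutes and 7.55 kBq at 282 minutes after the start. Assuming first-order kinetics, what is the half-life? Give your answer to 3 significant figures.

Over Δt = 282 − 117 = 165 minutes, the level fell by a factor of 40.9/7.55 ≈ 5.4172.
n = log₂(5.4172) ≈ 2.4376 half-lives, so t½ = 165/2.4376 ≈ 67.691 minutes.

67.7 minutes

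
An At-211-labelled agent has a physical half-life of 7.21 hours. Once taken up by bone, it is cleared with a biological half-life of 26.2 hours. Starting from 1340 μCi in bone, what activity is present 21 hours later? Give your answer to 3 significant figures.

1/t_eff = 1/t_phys + 1/t_biol = 1/7.21 + 1/26.2 = 0.17686 per hour.
t_eff = 7.21 × 26.2 / (7.21 + 26.2) ≈ 5.6541 hours.
Remaining = 1340 × (1/2)^(21/5.6541) = 1340 × (1/2)^3.7141 ≈ 102.1 μCi.

102 μCi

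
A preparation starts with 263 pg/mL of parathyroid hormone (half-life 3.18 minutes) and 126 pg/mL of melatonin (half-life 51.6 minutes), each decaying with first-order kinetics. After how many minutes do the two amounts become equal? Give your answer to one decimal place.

3.6 minutes

Set 263·(1/2)^(t/3.18) = 126·(1/2)^(t/51.6).
Taking log₂: log₂(263/126) = t·(1/3.18 − 1/51.6).
log₂(2.0873) = 1.0616; 1/3.18 − 1/51.6 = 0.29509.
t = 1.0616 / 0.29509 ≈ 3.5977 minutes.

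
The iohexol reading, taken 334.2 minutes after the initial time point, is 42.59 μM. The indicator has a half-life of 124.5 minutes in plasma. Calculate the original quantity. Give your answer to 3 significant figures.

274 μM

Number of half-lives elapsed: n = 334.2/124.5 ≈ 2.6843.
A₀ = A × 2^n = 42.59 × 2^2.6843 = 42.59 × 6.4279 ≈ 273.76 μM.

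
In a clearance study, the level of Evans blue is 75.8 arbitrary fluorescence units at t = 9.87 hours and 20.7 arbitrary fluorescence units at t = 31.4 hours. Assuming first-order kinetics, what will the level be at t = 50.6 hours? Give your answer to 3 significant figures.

Over Δt = 31.4 − 9.87 = 21.53 hours, the level fell by a factor of 75.8/20.7 ≈ 3.6618.
n = log₂(3.6618) ≈ 1.8726 half-lives, so t½ = 21.53/1.8726 ≈ 11.498 hours.
From t = 31.4 to t = 50.6: 20.7 × (1/2)^((50.6−31.4)/11.498) ≈ 6.5054 arbitrary fluorescence units.

6.51 arbitrary fluorescence units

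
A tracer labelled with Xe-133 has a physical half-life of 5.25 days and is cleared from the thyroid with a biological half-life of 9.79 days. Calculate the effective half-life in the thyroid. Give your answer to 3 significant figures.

3.42 days

1/t_eff = 1/t_phys + 1/t_biol = 1/5.25 + 1/9.79 = 0.29262 per day.
t_eff = 5.25 × 9.79 / (5.25 + 9.79) ≈ 3.4174 days.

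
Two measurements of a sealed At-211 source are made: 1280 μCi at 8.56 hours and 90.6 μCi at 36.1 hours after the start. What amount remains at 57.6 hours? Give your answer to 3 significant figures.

11.5 μCi

Over Δt = 36.1 − 8.56 = 27.54 hours, the level fell by a factor of 1280/90.6 ≈ 14.128.
n = log₂(14.128) ≈ 3.8205 half-lives, so t½ = 27.54/3.8205 ≈ 7.2085 hours.
From t = 36.1 to t = 57.6: 90.6 × (1/2)^((57.6−36.1)/7.2085) ≈ 11.462 μCi.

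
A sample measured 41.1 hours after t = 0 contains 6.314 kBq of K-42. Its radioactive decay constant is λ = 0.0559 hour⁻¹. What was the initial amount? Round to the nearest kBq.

t½ = ln 2 / λ = 0.69315 / 0.0559 ≈ 12.4 hours.
Number of half-lives elapsed: n = 41.1/12.4 ≈ 3.3146.
A₀ = A × 2^n = 6.314 × 2^3.3146 = 6.314 × 9.9492 ≈ 62.819 kBq.

63 kBq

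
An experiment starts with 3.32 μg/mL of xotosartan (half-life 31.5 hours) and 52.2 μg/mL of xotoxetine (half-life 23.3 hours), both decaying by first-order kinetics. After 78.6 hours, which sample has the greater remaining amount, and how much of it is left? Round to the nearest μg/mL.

xotosartan: 3.32 × (1/2)^2.4952 ≈ 0.58884 μg/mL.
xotoxetine: 52.2 × (1/2)^3.3734 ≈ 5.0371 μg/mL.
Xotoxetine has more remaining, at ≈ 5.0371 μg/mL.

xotoxetine, 5 μg/mL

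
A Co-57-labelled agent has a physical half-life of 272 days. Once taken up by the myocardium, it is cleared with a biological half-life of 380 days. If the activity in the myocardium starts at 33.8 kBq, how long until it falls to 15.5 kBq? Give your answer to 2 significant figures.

1/t_eff = 1/t_phys + 1/t_biol = 1/272 + 1/380 = 0.006308 per day.
t_eff = 272 × 380 / (272 + 380) ≈ 158.53 days.
n = log₂(33.8/15.5) ≈ 1.1248; t = 1.1248 × 158.53 ≈ 178.3 days.

180 days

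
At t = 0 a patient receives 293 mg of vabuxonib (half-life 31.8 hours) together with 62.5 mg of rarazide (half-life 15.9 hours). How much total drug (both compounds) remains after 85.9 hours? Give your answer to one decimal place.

46.5 mg

vabuxonib: 293 × (1/2)^(85.9/31.8) = 293 × (1/2)^2.7013 ≈ 45.051 mg.
rarazide: 62.5 × (1/2)^(85.9/15.9) = 62.5 × (1/2)^5.4025 ≈ 1.4776 mg.
Total = 45.051 + 1.4776 ≈ 46.529 mg.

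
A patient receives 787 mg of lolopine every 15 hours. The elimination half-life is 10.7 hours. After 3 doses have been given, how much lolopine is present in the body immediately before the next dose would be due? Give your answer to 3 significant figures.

The 3 doses were given 45, 30, 15 hours ago.
Total = 787·(1/2)^(45/10.7) + 787·(1/2)^(30/10.7) + 787·(1/2)^(15/10.7)
      = 42.654 + 112.71 + 297.83 ≈ 453.2 mg.

453 mg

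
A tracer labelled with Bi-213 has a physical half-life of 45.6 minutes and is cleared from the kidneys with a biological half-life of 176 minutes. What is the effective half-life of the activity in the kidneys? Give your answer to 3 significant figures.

1/t_eff = 1/t_phys + 1/t_biol = 1/45.6 + 1/176 = 0.027612 per minute.
t_eff = 45.6 × 176 / (45.6 + 176) ≈ 36.217 minutes.

36.2 minutes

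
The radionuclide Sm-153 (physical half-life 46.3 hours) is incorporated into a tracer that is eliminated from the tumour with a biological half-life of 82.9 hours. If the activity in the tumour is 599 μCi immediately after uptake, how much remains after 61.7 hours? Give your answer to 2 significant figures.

140 μCi

1/t_eff = 1/t_phys + 1/t_biol = 1/46.3 + 1/82.9 = 0.033661 per hour.
t_eff = 46.3 × 82.9 / (46.3 + 82.9) ≈ 29.708 hours.
Remaining = 599 × (1/2)^(61.7/29.708) = 599 × (1/2)^2.0769 ≈ 141.98 μCi.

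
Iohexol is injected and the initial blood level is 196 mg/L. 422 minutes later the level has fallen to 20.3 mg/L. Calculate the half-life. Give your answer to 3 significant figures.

A/A₀ = 20.3/196 ≈ 0.10357.
n = log₂(9.6552) ≈ 3.2713 half-lives elapsed in 422 minutes.
t½ = 422/3.2713 ≈ 129 minutes.

129 minutes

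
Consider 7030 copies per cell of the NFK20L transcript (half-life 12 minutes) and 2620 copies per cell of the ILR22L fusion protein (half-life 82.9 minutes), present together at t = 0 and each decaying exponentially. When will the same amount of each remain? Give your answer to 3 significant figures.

Set 7030·(1/2)^(t/12) = 2620·(1/2)^(t/82.9).
Taking log₂: log₂(7030/2620) = t·(1/12 − 1/82.9).
log₂(2.6832) = 1.424; 1/12 − 1/82.9 = 0.071271.
t = 1.424 / 0.071271 ≈ 19.98 minutes.

20.0 minutes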